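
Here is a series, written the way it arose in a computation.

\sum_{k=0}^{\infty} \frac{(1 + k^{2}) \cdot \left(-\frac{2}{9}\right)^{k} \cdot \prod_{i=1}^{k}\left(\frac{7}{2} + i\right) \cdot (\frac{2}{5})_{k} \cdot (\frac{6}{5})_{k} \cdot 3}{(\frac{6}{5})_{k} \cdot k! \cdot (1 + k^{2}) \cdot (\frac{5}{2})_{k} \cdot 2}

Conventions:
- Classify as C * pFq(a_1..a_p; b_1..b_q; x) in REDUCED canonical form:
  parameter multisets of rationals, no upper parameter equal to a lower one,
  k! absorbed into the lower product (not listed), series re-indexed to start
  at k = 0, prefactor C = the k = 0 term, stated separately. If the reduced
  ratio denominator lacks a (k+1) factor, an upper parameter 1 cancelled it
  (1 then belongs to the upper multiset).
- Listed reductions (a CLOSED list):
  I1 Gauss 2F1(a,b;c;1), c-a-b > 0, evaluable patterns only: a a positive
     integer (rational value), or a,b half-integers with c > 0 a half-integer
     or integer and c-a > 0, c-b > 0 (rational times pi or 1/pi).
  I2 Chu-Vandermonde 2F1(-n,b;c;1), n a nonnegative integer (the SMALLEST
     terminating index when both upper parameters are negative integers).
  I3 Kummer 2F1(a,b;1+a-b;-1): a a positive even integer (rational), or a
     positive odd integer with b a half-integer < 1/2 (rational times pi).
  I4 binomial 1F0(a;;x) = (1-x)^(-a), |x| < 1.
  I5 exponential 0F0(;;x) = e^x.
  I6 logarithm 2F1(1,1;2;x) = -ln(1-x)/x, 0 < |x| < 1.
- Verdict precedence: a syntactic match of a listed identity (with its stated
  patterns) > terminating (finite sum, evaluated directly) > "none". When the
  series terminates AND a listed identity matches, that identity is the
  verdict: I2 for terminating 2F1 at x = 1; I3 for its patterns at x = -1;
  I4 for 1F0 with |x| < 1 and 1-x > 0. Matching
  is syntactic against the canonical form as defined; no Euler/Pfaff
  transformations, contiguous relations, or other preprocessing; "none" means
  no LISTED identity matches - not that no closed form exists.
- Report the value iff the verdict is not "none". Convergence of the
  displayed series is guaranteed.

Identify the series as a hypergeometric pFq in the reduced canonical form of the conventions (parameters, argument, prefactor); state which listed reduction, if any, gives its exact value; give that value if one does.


At argument -\frac{2}{9}: a 2F1 with upper {\frac{2}{5}, \frac{9}{2}}, lower {\frac{5}{2}}, scaled by C = \frac{3}{2}. Verdict: none. A 2F1 with upper {\frac{2}{5}, \frac{9}{2}} fits none of I1-I6 at x = -\frac{2}{9}; the sum runs forever.

First insight: with t_0 = \frac{3}{2}, the parameter 6/5 appears in both the upper and lower lists and cancels (alongside the other common factor).
Step ratio: r(k) = -\frac{2}{9} * (k+\frac{2}{5}) (k+\frac{9}{2}) / [(k+\frac{5}{2}) (k+1)] - rational in k, leading ratio -\frac{2}{9}; with t_0 = \frac{3}{2}, classification follows.


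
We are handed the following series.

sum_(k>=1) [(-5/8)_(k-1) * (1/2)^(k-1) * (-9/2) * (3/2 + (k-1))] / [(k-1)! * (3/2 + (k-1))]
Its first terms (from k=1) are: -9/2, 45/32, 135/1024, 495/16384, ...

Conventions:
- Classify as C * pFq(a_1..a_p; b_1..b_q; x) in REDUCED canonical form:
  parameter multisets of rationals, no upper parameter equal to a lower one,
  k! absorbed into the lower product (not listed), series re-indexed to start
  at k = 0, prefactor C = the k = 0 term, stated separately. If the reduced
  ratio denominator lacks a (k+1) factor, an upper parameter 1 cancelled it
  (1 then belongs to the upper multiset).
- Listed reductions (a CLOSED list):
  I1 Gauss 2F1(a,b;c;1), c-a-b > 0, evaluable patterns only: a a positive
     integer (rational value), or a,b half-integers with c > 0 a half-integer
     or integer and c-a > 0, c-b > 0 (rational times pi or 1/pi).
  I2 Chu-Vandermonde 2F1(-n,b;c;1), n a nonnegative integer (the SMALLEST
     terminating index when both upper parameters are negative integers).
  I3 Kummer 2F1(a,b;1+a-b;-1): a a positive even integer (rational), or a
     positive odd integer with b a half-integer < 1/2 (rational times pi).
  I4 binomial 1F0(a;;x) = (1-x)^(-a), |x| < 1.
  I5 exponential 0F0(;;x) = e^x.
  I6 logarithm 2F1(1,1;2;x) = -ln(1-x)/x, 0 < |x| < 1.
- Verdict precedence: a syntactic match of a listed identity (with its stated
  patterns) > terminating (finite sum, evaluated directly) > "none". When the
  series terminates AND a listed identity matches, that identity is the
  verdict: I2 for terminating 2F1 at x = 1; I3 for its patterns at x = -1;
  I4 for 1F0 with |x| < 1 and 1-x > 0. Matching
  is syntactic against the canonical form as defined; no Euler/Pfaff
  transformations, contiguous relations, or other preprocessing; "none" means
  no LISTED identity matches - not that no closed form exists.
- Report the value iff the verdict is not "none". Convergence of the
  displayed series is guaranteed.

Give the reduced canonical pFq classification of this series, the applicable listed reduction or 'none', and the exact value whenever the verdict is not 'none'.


Classification (C = -9/2): 1F0 with upper {-5/8}, lower {-}, argument x = 1/2. Verdict at x = 1/2: binomial (I4) matches (the 1F0 binomial series: exponent 5/8, x = 1/2). Its exact value is (-9/2) * (1/2)^(5/8).

First insight: x = (1/2) and k + 3/2 divides numerator and denominator alike; C = -9/2, x = 1/2 after cancelling.
Adjacent-term ratio: r(k) = (1/2) * (k-5/8) / [(k+1)] - rational in k, leading ratio (1/2); with t_0 = -9/2, classification follows.


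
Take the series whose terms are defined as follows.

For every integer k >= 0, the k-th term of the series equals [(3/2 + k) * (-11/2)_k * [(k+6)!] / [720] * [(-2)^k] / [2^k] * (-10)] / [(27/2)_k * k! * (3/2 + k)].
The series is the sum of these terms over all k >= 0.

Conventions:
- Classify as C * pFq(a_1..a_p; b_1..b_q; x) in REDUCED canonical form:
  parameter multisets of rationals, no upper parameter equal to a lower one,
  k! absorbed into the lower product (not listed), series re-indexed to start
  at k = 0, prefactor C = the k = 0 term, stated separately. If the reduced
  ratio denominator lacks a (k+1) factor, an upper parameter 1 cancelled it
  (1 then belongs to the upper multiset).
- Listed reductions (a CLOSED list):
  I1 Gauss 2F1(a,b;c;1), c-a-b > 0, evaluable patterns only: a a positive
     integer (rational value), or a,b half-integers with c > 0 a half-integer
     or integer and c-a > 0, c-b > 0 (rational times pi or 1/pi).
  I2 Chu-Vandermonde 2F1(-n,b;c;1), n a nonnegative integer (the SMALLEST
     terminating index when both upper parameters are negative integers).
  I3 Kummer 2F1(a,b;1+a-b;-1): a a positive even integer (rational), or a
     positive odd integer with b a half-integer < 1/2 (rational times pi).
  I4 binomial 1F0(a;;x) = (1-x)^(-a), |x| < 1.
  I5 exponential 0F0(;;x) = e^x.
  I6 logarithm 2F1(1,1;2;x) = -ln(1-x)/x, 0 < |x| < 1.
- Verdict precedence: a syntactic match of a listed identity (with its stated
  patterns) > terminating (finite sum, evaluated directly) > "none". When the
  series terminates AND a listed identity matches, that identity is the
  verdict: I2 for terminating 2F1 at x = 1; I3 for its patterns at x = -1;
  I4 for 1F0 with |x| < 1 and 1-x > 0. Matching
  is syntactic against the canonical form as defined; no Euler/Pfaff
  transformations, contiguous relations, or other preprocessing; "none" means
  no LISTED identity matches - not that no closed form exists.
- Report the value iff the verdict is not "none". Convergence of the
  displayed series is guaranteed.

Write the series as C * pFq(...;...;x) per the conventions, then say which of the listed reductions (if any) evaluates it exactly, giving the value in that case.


At argument -1: a 2F1 with upper {-11/2, 7}, lower {27/2}, scaled by C = -10. Verdict at x = -1: Kummer (I3) matches (x = -1; c = 27/2 equals 1+a-b for upper {-11/2, 7}: listed pattern). Exact value: (-4647768125/134217728) * pi.

The tell: x = (-1) and striking the common factor k + 3/2 reduces the term (C = -10, x = -1).
Term ratio: r(k) = (-1) * (k-11/2) (k+7) / [(k+27/2) (k+1)] - poly over poly, x = (-1) from leading terms; C = -10 at k = 0.


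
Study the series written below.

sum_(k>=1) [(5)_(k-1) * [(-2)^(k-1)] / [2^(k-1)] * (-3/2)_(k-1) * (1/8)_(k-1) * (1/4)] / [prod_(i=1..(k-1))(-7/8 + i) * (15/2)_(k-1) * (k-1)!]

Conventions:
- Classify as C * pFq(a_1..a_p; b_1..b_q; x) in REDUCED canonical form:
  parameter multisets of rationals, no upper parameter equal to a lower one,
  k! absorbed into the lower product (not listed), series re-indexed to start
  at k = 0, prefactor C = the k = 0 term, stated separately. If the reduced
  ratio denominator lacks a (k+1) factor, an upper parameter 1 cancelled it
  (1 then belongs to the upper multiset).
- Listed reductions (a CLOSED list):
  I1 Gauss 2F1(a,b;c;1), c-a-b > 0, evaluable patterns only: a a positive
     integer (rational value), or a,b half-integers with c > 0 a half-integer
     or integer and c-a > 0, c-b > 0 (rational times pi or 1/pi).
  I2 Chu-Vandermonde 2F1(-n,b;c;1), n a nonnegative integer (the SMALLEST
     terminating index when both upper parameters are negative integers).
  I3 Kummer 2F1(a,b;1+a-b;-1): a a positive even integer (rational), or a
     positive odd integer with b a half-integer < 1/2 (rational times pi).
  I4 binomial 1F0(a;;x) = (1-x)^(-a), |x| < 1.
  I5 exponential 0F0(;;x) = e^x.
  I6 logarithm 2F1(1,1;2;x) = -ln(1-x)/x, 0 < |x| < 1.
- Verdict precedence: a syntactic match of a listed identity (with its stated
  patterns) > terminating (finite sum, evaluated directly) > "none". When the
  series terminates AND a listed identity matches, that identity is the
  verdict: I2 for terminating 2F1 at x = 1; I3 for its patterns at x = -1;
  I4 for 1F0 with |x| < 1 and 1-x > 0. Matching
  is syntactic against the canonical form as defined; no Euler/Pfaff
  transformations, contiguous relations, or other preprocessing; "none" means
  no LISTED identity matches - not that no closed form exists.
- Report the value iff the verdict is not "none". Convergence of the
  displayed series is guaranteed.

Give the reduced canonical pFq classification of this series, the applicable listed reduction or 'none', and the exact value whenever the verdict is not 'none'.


The series (x = -1) is 2F1: upper {-3/2, 5}, lower {15/2}, prefactor 1/4. Verdict (x = -1): Kummer (I3) applies (x = -1; c = 15/2 equals 1+a-b for upper {-3/2, 5}: listed pattern). Its exact value is (45045/262144) * pi.

The tell: from the first term 1/4: the two k-th powers (C = 1/4, x = -1) combine into one argument.
Term ratio: r(k) = (-1) * (k-3/2) (k+5) / [(k+15/2) (k+1)] ; factor over Q: parameters, x = (-1), and C = 1/4.


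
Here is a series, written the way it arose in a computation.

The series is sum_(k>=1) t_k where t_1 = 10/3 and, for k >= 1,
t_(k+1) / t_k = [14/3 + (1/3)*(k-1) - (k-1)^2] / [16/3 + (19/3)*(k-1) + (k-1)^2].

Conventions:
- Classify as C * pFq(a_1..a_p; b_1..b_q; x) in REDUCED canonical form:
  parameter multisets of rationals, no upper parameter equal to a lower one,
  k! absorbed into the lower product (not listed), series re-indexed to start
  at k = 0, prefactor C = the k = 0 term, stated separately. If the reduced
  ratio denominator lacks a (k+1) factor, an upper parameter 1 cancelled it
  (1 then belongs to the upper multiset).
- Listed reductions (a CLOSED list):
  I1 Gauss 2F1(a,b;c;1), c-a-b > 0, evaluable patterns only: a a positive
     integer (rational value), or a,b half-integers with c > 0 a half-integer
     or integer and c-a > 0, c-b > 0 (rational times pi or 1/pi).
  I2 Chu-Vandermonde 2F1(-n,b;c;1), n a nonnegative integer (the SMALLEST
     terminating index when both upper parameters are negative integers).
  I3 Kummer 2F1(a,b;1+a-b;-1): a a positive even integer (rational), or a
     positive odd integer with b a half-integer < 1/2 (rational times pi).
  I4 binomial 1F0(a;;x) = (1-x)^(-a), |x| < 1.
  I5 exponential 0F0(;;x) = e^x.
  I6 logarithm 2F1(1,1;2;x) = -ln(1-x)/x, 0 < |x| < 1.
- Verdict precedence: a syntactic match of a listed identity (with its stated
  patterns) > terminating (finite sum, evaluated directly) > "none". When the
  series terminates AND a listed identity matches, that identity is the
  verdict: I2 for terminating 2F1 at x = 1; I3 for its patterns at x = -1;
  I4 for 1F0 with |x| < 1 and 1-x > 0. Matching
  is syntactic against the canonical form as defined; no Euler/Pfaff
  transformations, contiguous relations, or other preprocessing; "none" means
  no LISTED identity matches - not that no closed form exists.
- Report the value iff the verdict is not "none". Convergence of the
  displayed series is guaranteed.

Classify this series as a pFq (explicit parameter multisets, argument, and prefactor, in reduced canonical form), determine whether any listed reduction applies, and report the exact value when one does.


This is 10/3 * 2F1(-7/3, 2; 16/3; -1) in reduced canonical form. Verdict: Kummer (I3) matches (x = -1; c = 16/3 equals 1+a-b for upper {-7/3, 2}: listed pattern). Exact value: 65/9.

Key observation: t_0 being 10/3, roots of the ratio polynomials (prefactor 10/3) are the negated parameters.
Step ratio: r(k) = (-1) * (k-7/3) (k+2) / [(k+16/3) (k+1)] ; factor over Q: parameters, x = (-1), and C = 10/3.


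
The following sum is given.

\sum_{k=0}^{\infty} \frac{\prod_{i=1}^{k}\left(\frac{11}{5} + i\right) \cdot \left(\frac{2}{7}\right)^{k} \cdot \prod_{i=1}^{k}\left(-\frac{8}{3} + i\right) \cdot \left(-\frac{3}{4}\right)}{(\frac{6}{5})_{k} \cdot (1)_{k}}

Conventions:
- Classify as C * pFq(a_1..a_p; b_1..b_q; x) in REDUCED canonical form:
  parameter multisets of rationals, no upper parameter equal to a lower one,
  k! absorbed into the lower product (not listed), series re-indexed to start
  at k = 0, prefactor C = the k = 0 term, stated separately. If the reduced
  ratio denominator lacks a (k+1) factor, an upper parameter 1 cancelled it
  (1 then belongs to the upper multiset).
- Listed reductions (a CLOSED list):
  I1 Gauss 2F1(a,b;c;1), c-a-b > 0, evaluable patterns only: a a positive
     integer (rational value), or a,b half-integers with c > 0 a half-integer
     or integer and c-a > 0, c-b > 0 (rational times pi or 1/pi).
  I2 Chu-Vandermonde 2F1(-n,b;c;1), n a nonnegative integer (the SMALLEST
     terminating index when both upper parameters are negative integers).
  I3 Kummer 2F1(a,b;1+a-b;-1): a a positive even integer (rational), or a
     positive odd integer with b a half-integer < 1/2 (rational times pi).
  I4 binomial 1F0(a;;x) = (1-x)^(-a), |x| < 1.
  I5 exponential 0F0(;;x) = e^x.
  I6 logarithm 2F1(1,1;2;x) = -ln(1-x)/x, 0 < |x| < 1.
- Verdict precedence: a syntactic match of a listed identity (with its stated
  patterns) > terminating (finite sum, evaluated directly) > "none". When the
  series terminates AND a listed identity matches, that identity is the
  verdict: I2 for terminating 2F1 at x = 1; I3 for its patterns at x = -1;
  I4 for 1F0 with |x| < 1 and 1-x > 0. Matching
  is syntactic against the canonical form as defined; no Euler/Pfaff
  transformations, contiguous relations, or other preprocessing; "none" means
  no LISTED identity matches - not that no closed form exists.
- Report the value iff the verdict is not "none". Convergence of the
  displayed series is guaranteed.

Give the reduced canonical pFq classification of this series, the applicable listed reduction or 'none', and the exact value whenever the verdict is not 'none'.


x = \frac{2}{7} here; the reduced form reads 2F1, upper {-\frac{5}{3}, \frac{16}{5}}, lower {\frac{6}{5}}, C = -\frac{3}{4}. Verdict: none - at argument \frac{2}{7} the multisets {-\frac{5}{3}, \frac{16}{5}} ; {\frac{6}{5}} match no listed identity.

The tell: t_0 being -\frac{3}{4}, the running product (C = -3/4, x = 2/7) telescopes to a rising factorial.
Term ratio: r(k) = \frac{2}{7} * (k-\frac{5}{3}) (k+\frac{16}{5}) / [(k+\frac{6}{5}) (k+1)] - rational; roots negated = parameters, x = \frac{2}{7}, C = -\frac{3}{4}.


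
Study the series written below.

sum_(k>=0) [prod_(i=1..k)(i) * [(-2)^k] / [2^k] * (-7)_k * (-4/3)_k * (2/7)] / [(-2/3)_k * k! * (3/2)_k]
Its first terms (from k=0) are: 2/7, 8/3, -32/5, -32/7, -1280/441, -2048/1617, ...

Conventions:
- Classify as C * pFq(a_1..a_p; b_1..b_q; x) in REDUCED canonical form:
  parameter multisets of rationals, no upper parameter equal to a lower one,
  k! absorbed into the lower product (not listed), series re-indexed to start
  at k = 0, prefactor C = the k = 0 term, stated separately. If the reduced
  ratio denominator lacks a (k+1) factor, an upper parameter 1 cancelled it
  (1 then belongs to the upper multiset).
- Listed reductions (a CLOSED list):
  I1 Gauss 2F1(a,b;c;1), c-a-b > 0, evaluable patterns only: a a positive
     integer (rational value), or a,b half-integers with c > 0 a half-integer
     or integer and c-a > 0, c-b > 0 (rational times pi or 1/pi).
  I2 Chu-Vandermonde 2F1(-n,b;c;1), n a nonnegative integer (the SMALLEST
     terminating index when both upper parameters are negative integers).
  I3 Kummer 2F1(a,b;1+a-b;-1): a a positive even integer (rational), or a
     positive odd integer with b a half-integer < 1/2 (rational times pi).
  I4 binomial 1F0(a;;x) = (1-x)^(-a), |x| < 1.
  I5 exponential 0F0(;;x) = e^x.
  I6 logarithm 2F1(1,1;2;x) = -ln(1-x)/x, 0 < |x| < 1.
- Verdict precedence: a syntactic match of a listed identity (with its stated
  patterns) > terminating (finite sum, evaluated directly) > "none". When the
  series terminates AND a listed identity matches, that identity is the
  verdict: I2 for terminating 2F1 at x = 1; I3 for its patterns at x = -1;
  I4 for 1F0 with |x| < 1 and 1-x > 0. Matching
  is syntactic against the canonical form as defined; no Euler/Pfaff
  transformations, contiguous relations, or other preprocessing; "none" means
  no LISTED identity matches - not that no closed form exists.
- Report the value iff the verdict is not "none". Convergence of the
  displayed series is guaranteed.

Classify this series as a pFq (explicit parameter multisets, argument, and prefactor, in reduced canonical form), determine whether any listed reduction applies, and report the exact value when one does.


The series (x = -1) is 3F2: upper {-7, -4/3, 1}, lower {-2/3, 3/2}, prefactor 2/7. Verdict: terminating - upper parameter -7 makes this a finite sum (last index 7), evaluated exactly. Sum: -17156498/1366365.

The tell: t_0 = 2/7 here, and the two k-th powers (C = 2/7, x = -1) combine into one argument.
Adjacent-term ratio: r(k) = (-1) * (k-7) (k-4/3) (k+1) / [(k-2/3) (k+3/2) (k+1)] - poly over poly, x = (-1) from leading terms; C = 2/7 at k = 0.


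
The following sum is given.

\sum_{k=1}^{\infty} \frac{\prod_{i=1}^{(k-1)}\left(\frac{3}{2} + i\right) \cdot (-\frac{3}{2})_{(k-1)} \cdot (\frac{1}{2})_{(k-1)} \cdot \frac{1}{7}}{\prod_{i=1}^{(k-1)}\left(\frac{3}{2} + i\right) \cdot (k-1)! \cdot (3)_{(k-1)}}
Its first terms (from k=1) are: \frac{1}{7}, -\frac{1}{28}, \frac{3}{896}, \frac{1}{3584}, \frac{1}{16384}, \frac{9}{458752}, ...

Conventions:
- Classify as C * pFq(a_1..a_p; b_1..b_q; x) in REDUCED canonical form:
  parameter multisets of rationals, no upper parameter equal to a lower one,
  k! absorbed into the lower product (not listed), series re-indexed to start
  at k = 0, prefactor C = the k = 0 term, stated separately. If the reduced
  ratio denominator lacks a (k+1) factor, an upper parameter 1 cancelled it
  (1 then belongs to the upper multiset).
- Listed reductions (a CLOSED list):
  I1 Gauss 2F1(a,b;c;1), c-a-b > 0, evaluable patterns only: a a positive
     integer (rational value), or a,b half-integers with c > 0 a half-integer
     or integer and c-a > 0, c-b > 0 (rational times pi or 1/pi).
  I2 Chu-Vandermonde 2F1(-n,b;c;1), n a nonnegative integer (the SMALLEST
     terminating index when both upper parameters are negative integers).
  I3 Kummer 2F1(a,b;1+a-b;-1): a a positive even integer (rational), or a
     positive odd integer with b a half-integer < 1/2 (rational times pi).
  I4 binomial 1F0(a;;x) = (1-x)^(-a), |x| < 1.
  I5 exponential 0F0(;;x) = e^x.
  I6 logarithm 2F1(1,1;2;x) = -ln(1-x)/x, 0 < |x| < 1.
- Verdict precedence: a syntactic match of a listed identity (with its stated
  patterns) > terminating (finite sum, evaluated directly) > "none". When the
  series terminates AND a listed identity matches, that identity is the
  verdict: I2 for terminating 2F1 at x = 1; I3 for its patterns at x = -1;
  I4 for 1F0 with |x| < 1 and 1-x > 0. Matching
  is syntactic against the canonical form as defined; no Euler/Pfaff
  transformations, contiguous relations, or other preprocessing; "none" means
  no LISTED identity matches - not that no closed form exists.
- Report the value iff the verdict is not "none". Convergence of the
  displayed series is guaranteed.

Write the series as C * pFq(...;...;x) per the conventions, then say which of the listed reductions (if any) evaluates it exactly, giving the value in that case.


At argument 1: a 2F1 with upper {-\frac{3}{2}, \frac{1}{2}}, lower {3}, scaled by C = \frac{1}{7}. Verdict: Gauss (I1, half-integer pattern) fires (x = 1; upper {-\frac{3}{2}, \frac{1}{2}} half-integers, c = 3 in the evaluable pattern). Its exact value is \frac{256}{735} / \pi.

Structural cue: t_0 being \frac{1}{7}, the parameter 5/2 appears in both the upper and lower lists and cancels.
Step ratio: r(k) = 1 * (k-\frac{3}{2}) (k+\frac{1}{2}) / [(k+3) (k+1)] - rational in k. x = 1; t_0 = \frac{1}{7}; negate the roots.


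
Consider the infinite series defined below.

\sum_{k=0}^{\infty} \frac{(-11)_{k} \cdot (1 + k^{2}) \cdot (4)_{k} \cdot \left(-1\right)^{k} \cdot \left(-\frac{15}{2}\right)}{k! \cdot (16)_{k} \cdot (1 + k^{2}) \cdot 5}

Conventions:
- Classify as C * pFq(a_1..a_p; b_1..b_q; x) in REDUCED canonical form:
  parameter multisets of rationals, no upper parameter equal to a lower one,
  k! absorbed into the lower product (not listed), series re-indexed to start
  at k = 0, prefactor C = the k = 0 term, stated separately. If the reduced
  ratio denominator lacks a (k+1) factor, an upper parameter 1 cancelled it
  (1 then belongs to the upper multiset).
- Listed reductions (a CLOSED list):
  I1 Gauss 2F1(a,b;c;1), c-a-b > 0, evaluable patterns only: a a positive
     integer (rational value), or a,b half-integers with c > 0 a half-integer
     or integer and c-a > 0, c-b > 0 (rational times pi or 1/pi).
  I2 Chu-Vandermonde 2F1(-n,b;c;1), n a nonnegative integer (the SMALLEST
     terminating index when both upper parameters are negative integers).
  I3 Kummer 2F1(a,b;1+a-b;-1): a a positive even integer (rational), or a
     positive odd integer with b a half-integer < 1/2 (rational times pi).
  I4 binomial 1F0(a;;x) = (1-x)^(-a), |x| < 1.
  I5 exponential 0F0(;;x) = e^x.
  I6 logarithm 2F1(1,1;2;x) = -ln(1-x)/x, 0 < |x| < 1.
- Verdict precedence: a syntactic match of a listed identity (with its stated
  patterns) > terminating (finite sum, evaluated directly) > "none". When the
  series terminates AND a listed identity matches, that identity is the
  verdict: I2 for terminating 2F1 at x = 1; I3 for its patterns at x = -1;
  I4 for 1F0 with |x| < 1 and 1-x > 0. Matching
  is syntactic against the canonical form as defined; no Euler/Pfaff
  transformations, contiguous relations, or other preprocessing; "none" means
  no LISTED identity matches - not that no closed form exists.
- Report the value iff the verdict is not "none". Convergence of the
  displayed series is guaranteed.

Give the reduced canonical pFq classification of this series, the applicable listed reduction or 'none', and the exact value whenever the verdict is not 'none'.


Key observation: with t_0 = -\frac{3}{2}, the constant factors (C = -3/2) combine into one prefactor.
Consecutive-term ratio: r(k) = -1 * (k-11) (k+4) / [(k+16) (k+1)] ; factor over Q: parameters, x = -1, and C = -\frac{3}{2}.

Canonical form: C = -\frac{3}{2} times 2F1 with upper {-11, 4}, lower {16}, x = -1. Verdict: Kummer (I3) applies (x = -1; c = 16 equals 1+a-b for upper {-11, 4}: listed pattern). Value: -\frac{105}{4}.


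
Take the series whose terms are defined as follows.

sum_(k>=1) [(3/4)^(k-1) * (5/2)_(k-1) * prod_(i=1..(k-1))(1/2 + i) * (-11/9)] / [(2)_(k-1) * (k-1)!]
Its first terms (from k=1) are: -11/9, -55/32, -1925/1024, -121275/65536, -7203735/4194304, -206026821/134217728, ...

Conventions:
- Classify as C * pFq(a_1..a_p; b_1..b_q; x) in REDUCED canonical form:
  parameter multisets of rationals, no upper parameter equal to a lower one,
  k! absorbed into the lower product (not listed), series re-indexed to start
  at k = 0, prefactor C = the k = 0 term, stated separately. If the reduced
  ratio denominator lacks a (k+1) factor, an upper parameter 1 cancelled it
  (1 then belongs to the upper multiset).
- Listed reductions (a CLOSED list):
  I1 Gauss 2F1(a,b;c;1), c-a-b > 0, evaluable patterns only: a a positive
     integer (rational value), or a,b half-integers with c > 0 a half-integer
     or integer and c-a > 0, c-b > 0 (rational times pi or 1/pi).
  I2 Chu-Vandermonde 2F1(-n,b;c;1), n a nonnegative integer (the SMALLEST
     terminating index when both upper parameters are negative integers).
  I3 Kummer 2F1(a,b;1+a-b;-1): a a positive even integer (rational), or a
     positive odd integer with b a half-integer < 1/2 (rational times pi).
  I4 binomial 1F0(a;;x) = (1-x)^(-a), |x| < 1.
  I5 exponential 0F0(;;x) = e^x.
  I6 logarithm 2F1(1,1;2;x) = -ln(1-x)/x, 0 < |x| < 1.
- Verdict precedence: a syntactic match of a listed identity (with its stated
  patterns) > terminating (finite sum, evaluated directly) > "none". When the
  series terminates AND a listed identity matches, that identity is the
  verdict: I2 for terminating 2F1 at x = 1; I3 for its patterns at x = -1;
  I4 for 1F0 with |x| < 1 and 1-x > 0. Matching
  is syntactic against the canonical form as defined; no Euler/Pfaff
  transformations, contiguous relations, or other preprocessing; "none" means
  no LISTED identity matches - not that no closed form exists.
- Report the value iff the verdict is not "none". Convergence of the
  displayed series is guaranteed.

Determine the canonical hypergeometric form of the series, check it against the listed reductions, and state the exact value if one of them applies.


At argument 3/4: a 2F1 with upper {3/2, 5/2}, lower {2}, scaled by C = -11/9. Verdict: none - this 2F1 at x = 3/4 matches no listed pattern, and upper {3/2, 5/2} holds no stopper.

Key step: x = (3/4) and the running product (C = -11/9) telescopes to a rising factorial.
Consecutive-term ratio: r(k) = (3/4) * (k+3/2) (k+5/2) / [(k+2) (k+1)] - poly over poly, x = (3/4) from leading terms; C = -11/9 at k = 0.


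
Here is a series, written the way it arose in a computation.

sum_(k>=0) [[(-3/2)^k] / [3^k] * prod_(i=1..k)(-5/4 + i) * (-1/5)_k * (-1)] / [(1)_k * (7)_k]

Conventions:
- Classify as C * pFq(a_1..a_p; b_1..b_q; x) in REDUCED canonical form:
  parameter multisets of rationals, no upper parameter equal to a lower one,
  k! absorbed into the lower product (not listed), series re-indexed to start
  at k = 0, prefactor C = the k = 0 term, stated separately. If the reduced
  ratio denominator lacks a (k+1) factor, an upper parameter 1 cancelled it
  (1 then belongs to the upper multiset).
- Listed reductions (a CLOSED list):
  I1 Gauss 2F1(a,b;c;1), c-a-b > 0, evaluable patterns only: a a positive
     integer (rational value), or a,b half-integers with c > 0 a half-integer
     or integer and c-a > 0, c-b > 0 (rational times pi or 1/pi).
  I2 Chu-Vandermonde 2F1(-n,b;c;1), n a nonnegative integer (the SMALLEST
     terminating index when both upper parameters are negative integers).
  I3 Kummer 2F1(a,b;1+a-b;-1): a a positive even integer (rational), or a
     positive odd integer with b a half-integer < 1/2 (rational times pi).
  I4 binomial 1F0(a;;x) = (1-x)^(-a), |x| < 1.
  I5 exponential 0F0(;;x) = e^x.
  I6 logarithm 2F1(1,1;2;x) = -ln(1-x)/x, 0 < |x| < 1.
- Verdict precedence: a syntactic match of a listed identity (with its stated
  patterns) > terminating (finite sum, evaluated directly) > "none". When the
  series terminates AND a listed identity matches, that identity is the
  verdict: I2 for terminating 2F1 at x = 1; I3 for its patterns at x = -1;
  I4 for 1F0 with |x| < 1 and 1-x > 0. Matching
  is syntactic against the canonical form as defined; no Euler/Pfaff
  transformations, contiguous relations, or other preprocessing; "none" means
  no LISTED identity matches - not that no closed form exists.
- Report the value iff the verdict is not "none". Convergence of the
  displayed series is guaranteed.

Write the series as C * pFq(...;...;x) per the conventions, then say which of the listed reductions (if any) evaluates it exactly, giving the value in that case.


This is -1 * 2F1(-1/4, -1/5; 7; -1/2) in reduced canonical form. Verdict: none (x = -1/2): each listed identity misses the multisets {-1/4, -1/5} ; {7}.

First insight: from the first term -1: the running product (prefactor -1) telescopes to a rising factorial.
Adjacent-term ratio: r(k) = (-1/2) * (k-1/4) (k-1/5) / [(k+7) (k+1)] - rational; roots negated = parameters, x = (-1/2), C = -1.


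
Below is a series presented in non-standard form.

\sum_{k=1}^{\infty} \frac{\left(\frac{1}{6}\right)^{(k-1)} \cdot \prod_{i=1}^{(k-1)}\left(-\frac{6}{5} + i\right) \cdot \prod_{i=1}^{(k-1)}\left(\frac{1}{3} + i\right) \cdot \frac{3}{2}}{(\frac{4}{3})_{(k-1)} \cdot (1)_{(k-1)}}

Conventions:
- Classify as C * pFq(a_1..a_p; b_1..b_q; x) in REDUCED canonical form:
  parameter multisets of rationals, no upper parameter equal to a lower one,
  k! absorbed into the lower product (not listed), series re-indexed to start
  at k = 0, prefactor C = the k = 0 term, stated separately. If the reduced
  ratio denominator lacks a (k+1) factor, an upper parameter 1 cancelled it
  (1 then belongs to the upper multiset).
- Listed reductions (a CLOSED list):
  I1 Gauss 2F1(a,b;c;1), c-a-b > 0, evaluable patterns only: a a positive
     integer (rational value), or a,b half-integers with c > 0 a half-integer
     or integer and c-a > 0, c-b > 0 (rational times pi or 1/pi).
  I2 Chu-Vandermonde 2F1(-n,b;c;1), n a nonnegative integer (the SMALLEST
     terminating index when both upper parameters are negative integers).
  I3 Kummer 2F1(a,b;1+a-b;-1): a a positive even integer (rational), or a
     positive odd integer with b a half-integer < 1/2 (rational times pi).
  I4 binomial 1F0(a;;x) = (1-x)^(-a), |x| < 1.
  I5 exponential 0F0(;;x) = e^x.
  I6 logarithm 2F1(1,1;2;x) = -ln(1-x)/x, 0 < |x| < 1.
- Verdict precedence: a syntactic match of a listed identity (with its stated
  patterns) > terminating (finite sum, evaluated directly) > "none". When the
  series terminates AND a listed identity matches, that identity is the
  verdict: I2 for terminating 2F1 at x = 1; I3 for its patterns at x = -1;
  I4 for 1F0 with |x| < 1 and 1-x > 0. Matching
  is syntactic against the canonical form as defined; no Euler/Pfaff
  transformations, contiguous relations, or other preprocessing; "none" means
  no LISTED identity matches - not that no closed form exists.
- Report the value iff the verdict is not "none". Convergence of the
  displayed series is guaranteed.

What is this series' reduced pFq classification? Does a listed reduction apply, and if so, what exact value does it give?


x = \frac{1}{6} here; the reduced form reads 1F0, upper {-\frac{1}{5}}, lower {-}, C = \frac{3}{2}. Verdict (x = \frac{1}{6}): binomial (I4) applies (the 1F0 binomial series: exponent 1/5, x = \frac{1}{6}). Its exact value is \frac{3}{2} \cdot \left(\frac{5}{6}\right)^{\frac{1}{5}}.

Key step: from the first term \frac{3}{2}: the parameter 4/3 appears in both the upper and lower lists and cancels.
Consecutive-term ratio: r(k) = \frac{1}{6} * (k-\frac{1}{5}) / [(k+1)] - rational; roots negated = parameters, x = \frac{1}{6}, C = \frac{3}{2}.


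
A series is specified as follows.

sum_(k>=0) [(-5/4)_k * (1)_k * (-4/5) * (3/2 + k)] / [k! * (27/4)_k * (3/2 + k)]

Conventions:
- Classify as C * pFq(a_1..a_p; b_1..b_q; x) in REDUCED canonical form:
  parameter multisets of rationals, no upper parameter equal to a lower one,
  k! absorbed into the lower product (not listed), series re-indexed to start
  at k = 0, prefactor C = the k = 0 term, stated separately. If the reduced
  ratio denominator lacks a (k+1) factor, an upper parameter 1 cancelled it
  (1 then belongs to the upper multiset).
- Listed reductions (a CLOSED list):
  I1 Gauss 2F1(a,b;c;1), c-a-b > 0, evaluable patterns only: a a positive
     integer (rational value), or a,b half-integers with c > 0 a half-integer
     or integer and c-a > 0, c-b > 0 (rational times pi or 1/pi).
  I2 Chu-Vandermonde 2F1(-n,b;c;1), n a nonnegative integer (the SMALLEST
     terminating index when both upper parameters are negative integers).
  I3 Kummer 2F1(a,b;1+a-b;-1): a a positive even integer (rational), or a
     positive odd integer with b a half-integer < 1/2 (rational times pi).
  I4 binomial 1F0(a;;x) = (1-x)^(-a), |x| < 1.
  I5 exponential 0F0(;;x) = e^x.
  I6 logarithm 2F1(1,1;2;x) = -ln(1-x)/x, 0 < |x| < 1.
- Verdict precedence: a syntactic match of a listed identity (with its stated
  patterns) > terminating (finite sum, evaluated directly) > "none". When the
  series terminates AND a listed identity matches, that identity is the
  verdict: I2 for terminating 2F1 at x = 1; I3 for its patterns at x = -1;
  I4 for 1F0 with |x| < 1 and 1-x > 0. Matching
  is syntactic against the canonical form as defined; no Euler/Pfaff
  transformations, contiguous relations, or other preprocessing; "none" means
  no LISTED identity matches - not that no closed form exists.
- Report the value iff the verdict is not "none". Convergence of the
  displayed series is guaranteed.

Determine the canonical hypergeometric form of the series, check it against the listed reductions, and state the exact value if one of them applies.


Key step: from the first term -4/5: k + 3/2 divides numerator and denominator alike; C = -4/5 after cancelling.
Adjacent-term ratio: r(k) = 1 * (k-5/4) (k+1) / [(k+27/4) (k+1)] - rational in k, leading ratio 1; with t_0 = -4/5, classification follows.

With C = -4/5: the canonical form is 2F1(-5/4, 1; 27/4; 1). Verdict (x = 1): Gauss's theorem (I1) applies (x = 1: the Gamma ratio telescopes since c-a-b = 7 > 0 and a = 1 in Z>0). Value: -23/35.


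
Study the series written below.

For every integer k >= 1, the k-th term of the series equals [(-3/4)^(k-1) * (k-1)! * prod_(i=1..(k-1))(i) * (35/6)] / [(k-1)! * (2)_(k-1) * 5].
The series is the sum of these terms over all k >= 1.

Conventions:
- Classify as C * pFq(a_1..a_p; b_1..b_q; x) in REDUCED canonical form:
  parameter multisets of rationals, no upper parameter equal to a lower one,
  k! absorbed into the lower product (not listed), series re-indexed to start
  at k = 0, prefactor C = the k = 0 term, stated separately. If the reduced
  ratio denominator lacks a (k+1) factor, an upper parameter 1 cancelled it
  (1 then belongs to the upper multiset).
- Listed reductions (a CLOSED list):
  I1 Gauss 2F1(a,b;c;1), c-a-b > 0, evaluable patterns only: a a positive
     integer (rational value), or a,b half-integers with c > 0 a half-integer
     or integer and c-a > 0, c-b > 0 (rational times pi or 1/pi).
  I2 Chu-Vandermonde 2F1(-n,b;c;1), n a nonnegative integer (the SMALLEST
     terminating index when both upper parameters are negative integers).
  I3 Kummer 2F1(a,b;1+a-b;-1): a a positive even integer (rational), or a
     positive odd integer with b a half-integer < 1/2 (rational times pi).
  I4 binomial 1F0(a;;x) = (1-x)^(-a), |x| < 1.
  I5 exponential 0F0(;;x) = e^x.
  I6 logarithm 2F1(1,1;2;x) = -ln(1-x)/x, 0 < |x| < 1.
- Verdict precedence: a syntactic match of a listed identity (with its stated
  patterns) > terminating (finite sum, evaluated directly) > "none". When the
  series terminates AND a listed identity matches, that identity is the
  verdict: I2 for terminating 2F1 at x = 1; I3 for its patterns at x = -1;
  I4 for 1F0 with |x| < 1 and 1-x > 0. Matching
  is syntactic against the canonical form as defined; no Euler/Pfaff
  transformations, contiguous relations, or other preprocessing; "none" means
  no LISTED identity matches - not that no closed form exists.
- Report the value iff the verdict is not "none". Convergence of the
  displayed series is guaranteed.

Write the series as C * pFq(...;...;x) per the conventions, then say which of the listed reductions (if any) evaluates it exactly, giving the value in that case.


Prefactor 7/6, argument -3/4: 2F1 with upper {1, 1} over lower {2}. Verdict: this is the logarithmic series (I6) (the logarithm: parameters (1,1;2), x = -3/4). Exact value: (14/9) * ln(7/4).

Key observation: with t_0 = 7/6, the factorial ratio (C = 7/6, x = -3/4) (k+a-1)!/(a-1)! is a rising factorial (a)_k.
Ratio: r(k) = (-3/4) * (k+1) (k+1) / [(k+2) (k+1)] - rational in k. x = (-3/4); t_0 = 7/6; negate the roots.


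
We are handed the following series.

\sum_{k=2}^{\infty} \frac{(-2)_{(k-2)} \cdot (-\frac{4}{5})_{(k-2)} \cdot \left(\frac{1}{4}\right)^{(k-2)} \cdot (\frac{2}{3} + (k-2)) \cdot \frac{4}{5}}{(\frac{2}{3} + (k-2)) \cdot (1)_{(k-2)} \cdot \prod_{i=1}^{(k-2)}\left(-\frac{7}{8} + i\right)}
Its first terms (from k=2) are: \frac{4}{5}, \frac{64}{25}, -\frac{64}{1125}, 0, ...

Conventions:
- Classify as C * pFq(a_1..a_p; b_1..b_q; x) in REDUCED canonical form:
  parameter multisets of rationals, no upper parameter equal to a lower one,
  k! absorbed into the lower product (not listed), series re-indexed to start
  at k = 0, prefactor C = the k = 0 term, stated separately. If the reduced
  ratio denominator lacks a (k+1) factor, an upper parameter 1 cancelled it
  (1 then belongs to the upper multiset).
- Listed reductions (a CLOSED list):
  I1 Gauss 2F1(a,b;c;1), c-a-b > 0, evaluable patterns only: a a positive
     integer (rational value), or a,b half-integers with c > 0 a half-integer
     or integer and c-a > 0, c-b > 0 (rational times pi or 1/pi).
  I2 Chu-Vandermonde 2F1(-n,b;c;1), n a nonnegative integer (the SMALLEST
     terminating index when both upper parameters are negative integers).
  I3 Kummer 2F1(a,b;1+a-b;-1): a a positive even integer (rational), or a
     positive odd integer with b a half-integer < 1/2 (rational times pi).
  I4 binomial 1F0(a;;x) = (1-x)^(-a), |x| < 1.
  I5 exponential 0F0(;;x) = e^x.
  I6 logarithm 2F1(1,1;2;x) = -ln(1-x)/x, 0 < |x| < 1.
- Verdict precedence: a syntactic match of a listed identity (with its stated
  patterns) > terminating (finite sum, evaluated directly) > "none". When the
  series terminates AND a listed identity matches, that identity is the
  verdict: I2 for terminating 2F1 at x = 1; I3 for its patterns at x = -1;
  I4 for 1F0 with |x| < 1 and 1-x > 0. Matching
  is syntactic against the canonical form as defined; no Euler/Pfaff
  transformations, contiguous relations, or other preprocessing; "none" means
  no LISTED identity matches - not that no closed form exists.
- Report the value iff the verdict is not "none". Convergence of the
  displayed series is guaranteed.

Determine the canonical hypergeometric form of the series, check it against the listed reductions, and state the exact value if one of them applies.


Structural cue: with t_0 = \frac{4}{5}, the factor k + 2/3 cancels (top and bottom), leaving prefactor 4/5.
Step ratio: r(k) = \frac{1}{4} * (k-2) (k-\frac{4}{5}) / [(k+\frac{1}{8}) (k+1)] - rational in k. x = \frac{1}{4}; t_0 = \frac{4}{5}; negate the roots.

Classification (C = \frac{4}{5}): 2F1 with upper {-2, -\frac{4}{5}}, lower {\frac{1}{8}}, argument x = \frac{1}{4}. Verdict: terminating. With -2 upstairs the series is a 3-term polynomial sum; evaluated term by term. Hence: \frac{3716}{1125}.


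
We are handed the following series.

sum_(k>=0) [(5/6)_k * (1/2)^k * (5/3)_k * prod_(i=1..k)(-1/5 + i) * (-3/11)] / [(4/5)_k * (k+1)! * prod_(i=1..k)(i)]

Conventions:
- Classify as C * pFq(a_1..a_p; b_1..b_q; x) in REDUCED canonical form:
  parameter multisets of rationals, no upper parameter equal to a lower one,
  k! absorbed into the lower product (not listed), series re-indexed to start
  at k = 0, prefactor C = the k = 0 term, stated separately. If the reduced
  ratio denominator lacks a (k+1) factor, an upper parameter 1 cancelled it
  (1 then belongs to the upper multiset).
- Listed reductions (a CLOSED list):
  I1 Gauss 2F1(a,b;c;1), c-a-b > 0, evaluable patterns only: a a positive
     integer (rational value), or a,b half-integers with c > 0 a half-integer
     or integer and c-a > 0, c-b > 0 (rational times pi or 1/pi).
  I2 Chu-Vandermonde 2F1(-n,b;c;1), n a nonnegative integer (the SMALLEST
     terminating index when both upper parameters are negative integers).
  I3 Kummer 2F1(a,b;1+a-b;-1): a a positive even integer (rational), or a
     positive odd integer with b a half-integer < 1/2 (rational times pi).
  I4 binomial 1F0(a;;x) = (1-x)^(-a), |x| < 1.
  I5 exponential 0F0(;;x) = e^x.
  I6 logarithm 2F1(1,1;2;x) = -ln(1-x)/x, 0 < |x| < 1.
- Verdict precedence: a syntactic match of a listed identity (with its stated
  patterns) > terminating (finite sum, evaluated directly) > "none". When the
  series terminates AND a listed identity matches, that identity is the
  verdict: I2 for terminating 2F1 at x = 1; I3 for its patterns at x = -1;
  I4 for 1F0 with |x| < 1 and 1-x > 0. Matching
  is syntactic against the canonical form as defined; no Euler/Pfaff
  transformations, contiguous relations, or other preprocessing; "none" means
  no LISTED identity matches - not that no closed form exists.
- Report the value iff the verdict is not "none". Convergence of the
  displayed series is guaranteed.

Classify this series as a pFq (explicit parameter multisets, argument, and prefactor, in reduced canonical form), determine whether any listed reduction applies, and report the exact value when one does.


Reduced: x = 1/2, 2F1, upper = {5/6, 5/3}, lower = {2}, C = -3/11. Verdict: none. A 2F1 with upper {5/6, 5/3} fits none of I1-I6 at x = 1/2; the sum runs forever.

Structural cue: with t_0 = -3/11, the parameter 4/5 appears in both the upper and lower lists and cancels.
Step ratio: r(k) = (1/2) * (k+5/6) (k+5/3) / [(k+2) (k+1)] - rational in k. x = (1/2); t_0 = -3/11; negate the roots.
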